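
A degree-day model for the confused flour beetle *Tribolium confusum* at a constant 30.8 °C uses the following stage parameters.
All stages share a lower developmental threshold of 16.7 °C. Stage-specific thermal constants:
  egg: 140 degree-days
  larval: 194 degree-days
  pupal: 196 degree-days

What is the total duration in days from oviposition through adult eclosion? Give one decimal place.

37.6 days

Daily accumulation at 30.8 °C = 30.8 − 16.7 = 14.1 DD/day.
Total K = 140 + 194 + 196 = 530 DD.
Total duration = 530 / 14.1 = 37.589 ≈ 37.6 days.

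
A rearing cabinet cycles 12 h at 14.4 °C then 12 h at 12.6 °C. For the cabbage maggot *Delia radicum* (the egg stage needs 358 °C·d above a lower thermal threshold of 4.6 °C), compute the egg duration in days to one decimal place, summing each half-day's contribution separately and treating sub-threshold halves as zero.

Day half: max(0, 14.4 − 4.6) × 0.5 = 9.8 × 0.5 = 4.90 DD.
Night half: max(0, 12.6 − 4.6) × 0.5 = 8.0 × 0.5 = 4.00 DD.
Per 24 h: 8.90 DD/day.
Duration = 358 / 8.90 = 40.225 ≈ 40.2 days.

40.2 days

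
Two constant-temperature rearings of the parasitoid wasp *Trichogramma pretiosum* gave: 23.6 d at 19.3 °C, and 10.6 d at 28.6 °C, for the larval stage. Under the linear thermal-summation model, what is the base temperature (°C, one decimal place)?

Under the model K = D·(T − T_b), so D₁·(T₁ − T_b) = D₂·(T₂ − T_b).
23.6·(19.3 − T_b) = 10.6·(28.6 − T_b)
T_b = (23.6·19.3 − 10.6·28.6) / (23.6 − 10.6) = 152.32 / 13.0 = 11.717 °C ≈ 11.7 °C.

11.7 °C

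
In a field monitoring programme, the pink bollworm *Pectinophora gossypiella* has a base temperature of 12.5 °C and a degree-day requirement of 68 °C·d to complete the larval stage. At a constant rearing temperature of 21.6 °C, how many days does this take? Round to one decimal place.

7.5 days

Daily accumulation = 21.6 − 12.5 = 9.1 DD/day.
Duration = 68 / 9.1 = 7.473 ≈ 7.5 days.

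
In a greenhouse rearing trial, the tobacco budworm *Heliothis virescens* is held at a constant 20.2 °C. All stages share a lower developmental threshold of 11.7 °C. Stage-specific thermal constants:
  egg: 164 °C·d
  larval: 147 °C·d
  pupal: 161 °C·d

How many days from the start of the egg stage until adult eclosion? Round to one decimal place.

Daily accumulation at 20.2 °C = 20.2 − 11.7 = 8.5 DD/day.
Total K = 164 + 147 + 161 = 472 DD.
Total duration = 472 / 8.5 = 55.529 ≈ 55.5 days.

55.5 days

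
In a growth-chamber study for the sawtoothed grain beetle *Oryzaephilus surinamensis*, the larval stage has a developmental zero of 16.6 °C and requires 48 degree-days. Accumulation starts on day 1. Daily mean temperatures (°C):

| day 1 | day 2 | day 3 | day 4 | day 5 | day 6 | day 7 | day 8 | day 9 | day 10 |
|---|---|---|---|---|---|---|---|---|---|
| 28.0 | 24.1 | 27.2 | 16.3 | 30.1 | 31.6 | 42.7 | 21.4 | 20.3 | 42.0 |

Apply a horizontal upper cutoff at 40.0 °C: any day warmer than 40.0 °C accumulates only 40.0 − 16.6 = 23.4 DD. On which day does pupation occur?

day 6

Daily DD above 16.6 °C (capped at 23.4): 11.4, 7.5, 10.6, 0.0, 13.5, 15.0, 23.4, 4.8, 3.7, 23.4.
Cumulative: 11.4, 18.9, 29.5, 29.5, 43.0, 58.0, 81.4, 86.2, 89.9, 113.3.
The total first reaches 48 DD on day 6.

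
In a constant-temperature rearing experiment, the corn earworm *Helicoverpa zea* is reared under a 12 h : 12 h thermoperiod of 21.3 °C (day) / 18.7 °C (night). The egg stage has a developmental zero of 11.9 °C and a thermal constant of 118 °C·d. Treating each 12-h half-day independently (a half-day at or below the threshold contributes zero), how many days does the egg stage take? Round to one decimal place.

14.6 days

Day half: max(0, 21.3 − 11.9) × 0.5 = 9.4 × 0.5 = 4.70 DD.
Night half: max(0, 18.7 − 11.9) × 0.5 = 6.8 × 0.5 = 3.40 DD.
Per 24 h: 8.10 DD/day.
Duration = 118 / 8.10 = 14.568 ≈ 14.6 days.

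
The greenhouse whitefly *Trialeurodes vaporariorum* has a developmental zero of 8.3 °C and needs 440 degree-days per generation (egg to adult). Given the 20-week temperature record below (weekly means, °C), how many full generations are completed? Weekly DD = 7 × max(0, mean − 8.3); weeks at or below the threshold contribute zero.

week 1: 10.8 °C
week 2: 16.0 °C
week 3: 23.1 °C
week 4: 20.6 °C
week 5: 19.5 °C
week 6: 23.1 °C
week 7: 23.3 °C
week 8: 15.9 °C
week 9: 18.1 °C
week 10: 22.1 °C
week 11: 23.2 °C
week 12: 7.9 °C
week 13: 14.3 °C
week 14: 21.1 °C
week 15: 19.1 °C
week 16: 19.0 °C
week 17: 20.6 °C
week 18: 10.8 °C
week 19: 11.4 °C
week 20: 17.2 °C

3 generations

Weekly DD (7 × max(0, T̄ − 8.3)): 17.5, 53.9, 103.6, 86.1, 78.4, 103.6, 105.0, 53.2, 68.6, 96.6, 104.3, 0.0, 42.0, 89.6, 75.6, 74.9, 86.1, 17.5, 21.7, 62.3.
Season total = 1340.5 DD.
Complete generations = ⌊1340.5 / 440⌋ = 3.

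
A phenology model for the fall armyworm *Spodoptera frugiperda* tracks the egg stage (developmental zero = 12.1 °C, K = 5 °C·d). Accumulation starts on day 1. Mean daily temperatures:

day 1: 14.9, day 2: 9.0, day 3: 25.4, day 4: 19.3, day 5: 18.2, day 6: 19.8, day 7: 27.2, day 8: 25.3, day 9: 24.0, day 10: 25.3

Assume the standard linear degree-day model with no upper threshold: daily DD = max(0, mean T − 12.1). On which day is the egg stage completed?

day 3

Daily DD above 12.1 °C: 2.8, 0.0, 13.3, 7.2, 6.1, 7.7, 15.1, 13.2, 11.9, 13.2.
Cumulative: 2.8, 2.8, 16.1, 23.3, 29.4, 37.1, 52.2, 65.4, 77.3, 90.5.
The total first reaches 5 DD on day 3.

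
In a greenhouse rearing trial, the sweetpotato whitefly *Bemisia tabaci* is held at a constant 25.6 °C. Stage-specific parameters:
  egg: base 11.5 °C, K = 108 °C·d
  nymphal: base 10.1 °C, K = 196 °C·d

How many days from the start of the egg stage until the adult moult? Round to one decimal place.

20.3 days

egg: 108 / (25.6 − 11.5) = 108 / 14.1 = 7.660 d.
nymphal: 196 / (25.6 − 10.1) = 196 / 15.5 = 12.645 d.
Sum = 20.305 ≈ 20.3 days.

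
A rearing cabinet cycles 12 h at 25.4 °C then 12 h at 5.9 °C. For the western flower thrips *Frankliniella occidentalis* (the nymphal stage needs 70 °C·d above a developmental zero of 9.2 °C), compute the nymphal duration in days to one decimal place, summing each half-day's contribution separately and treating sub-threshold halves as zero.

Day half: max(0, 25.4 − 9.2) × 0.5 = 16.2 × 0.5 = 8.10 DD.
Night half: max(0, 5.9 − 9.2) × 0.5 = 0.0 × 0.5 = 0.00 DD.
Per 24 h: 8.10 DD/day.
Duration = 70 / 8.10 = 8.642 ≈ 8.6 days.

8.6 days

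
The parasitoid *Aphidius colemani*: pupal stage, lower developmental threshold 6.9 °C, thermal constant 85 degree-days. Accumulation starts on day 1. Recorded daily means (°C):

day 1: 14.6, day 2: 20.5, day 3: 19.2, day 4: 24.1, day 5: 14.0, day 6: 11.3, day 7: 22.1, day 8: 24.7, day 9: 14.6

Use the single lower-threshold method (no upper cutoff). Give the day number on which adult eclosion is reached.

day 8

Daily DD above 6.9 °C: 7.7, 13.6, 12.3, 17.2, 7.1, 4.4, 15.2, 17.8, 7.7.
Cumulative: 7.7, 21.3, 33.6, 50.8, 57.9, 62.3, 77.5, 95.3, 103.0.
The total first reaches 85 DD on day 8.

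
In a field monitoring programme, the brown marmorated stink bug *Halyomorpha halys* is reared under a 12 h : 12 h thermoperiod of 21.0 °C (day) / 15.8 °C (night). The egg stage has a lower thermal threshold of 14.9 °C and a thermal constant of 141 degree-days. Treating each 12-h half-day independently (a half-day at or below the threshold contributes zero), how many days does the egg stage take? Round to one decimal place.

Day half: max(0, 21.0 − 14.9) × 0.5 = 6.1 × 0.5 = 3.05 DD.
Night half: max(0, 15.8 − 14.9) × 0.5 = 0.9 × 0.5 = 0.45 DD.
Per 24 h: 3.50 DD/day.
Duration = 141 / 3.50 = 40.286 ≈ 40.3 days.

40.3 days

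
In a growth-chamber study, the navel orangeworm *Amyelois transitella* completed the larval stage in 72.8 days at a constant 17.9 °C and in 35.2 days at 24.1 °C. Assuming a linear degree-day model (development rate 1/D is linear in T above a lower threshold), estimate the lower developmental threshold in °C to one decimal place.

Equal thermal constants: D₁(T₁ − T_b) = D₂(T₂ − T_b).
72.8·(17.9 − T_b) = 35.2·(24.1 − T_b)
T_b = (72.8·17.9 − 35.2·24.1) / (72.8 − 35.2) = 454.80 / 37.6 = 12.096 °C ≈ 12.1 °C.

12.1 °C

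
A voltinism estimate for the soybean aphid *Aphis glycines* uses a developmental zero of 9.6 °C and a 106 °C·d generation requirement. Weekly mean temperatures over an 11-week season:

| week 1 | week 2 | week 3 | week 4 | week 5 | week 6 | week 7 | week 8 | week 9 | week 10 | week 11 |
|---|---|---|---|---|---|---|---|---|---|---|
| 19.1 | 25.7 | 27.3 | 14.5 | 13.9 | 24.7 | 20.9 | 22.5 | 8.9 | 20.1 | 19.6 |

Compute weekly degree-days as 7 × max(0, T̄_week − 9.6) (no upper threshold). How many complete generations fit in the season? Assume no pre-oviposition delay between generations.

7 generations

Weekly DD (7 × max(0, T̄ − 9.6)): 66.5, 112.7, 123.9, 34.3, 30.1, 105.7, 79.1, 90.3, 0.0, 73.5, 70.0.
Season total = 786.1 DD.
Complete generations = ⌊786.1 / 106⌋ = 7.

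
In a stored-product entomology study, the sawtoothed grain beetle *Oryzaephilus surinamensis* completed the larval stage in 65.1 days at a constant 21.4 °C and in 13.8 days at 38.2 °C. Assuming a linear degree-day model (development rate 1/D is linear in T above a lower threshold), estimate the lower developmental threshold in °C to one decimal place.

Linear rate model ⇒ the product D·(T − T_b) is constant across temperatures.
65.1·(21.4 − T_b) = 13.8·(38.2 − T_b)
T_b = (65.1·21.4 − 13.8·38.2) / (65.1 − 13.8) = 865.98 / 51.3 = 16.881 °C ≈ 16.9 °C.

16.9 °C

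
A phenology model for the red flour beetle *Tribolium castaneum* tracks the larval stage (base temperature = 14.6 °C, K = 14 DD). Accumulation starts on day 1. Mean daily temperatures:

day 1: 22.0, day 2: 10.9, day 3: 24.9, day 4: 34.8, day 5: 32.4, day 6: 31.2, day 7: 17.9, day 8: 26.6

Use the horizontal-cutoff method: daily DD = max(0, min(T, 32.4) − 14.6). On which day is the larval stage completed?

day 3

Daily DD above 14.6 °C (capped at 17.8): 7.4, 0.0, 10.3, 17.8, 17.8, 16.6, 3.3, 12.0.
Cumulative: 7.4, 7.4, 17.7, 35.5, 53.3, 69.9, 73.2, 85.2.
The total first reaches 14 DD on day 3.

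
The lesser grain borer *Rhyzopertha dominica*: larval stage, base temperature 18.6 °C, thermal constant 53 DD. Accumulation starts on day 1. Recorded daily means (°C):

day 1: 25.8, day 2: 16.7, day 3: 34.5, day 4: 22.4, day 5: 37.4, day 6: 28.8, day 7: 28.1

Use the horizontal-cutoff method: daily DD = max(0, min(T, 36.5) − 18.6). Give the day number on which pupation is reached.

Daily DD above 18.6 °C (capped at 17.9): 7.2, 0.0, 15.9, 3.8, 17.9, 10.2, 9.5.
Cumulative: 7.2, 7.2, 23.1, 26.9, 44.8, 55.0, 64.5.
The total first reaches 53 DD on day 6.

day 6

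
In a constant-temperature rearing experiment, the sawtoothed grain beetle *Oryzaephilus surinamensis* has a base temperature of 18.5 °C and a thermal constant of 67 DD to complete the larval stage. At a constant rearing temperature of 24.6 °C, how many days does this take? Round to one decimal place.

11.0 days

Daily accumulation = 24.6 − 18.5 = 6.1 DD/day.
Duration = 67 / 6.1 = 10.984 ≈ 11.0 days.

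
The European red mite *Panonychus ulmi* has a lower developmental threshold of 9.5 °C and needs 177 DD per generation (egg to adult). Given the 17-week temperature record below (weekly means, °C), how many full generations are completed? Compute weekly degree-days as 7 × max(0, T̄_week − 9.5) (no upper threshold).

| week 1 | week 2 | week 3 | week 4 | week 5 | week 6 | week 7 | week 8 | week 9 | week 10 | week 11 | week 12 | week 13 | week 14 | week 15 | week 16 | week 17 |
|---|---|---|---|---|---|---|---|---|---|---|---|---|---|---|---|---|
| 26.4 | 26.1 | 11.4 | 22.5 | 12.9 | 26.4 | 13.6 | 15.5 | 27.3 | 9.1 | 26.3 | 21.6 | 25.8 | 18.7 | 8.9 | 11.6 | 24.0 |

6 generations

Weekly DD (7 × max(0, T̄ − 9.5)): 118.3, 116.2, 13.3, 91.0, 23.8, 118.3, 28.7, 42.0, 124.6, 0.0, 117.6, 84.7, 114.1, 64.4, 0.0, 14.7, 101.5.
Season total = 1173.2 DD.
Complete generations = ⌊1173.2 / 177⌋ = 6.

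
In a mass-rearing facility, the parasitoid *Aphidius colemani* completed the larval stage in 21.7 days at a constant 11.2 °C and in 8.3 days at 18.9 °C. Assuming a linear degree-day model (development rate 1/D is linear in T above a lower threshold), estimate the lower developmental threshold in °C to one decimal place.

6.4 °C

Under the model K = D·(T − T_b), so D₁·(T₁ − T_b) = D₂·(T₂ − T_b).
21.7·(11.2 − T_b) = 8.3·(18.9 − T_b)
T_b = (21.7·11.2 − 8.3·18.9) / (21.7 − 8.3) = 86.17 / 13.4 = 6.431 °C ≈ 6.4 °C.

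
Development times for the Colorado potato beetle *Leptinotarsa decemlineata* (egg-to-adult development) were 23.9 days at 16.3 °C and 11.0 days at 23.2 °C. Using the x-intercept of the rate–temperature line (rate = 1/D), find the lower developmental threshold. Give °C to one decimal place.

Under the model K = D·(T − T_b), so D₁·(T₁ − T_b) = D₂·(T₂ − T_b).
23.9·(16.3 − T_b) = 11.0·(23.2 − T_b)
T_b = (23.9·16.3 − 11.0·23.2) / (23.9 − 11.0) = 134.37 / 12.9 = 10.416 °C ≈ 10.4 °C.

10.4 °C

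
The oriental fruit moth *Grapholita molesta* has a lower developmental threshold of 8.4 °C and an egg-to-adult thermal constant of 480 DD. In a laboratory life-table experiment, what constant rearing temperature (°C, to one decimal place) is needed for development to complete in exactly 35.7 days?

21.8 °C

Required daily accumulation = 480 / 35.7 = 13.445 DD/day.
T = T_base + 13.445 = 8.4 + 13.445 = 21.845 ≈ 21.8 °C.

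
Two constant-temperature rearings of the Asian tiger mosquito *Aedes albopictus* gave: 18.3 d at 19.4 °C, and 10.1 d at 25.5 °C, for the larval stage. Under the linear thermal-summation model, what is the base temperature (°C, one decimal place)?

Linear rate model ⇒ the product D·(T − T_b) is constant across temperatures.
18.3·(19.4 − T_b) = 10.1·(25.5 − T_b)
T_b = (18.3·19.4 − 10.1·25.5) / (18.3 − 10.1) = 97.47 / 8.2 = 11.887 °C ≈ 11.9 °C.

11.9 °C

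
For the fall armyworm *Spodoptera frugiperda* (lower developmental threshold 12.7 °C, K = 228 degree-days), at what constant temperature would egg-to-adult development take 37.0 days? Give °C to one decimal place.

18.9 °C

Required daily accumulation = 228 / 37.0 = 6.162 DD/day.
T = T_base + 6.162 = 12.7 + 6.162 = 18.862 ≈ 18.9 °C.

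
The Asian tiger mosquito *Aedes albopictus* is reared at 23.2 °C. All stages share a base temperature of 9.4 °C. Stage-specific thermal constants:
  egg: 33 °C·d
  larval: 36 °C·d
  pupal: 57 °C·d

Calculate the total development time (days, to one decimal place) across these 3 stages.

Daily accumulation at 23.2 °C = 23.2 − 9.4 = 13.8 DD/day.
Total K = 33 + 36 + 57 = 126 DD.
Total duration = 126 / 13.8 = 9.130 ≈ 9.1 days.

9.1 days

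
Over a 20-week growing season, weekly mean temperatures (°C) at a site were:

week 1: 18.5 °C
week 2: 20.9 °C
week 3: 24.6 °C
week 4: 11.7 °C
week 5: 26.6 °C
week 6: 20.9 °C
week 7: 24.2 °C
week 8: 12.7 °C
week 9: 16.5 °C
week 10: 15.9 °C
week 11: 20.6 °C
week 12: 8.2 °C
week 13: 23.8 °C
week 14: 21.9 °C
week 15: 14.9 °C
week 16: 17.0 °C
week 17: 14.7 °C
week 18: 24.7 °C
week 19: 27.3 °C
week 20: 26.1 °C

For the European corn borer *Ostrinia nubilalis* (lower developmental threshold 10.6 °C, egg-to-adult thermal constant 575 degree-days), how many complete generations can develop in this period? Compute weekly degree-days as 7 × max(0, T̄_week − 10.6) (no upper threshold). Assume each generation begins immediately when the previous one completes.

2 generations

Weekly DD (7 × max(0, T̄ − 10.6)): 55.3, 72.1, 98.0, 7.7, 112.0, 72.1, 95.2, 14.7, 41.3, 37.1, 70.0, 0.0, 92.4, 79.1, 30.1, 44.8, 28.7, 98.7, 116.9, 108.5.
Season total = 1274.7 DD.
Complete generations = ⌊1274.7 / 575⌋ = 2.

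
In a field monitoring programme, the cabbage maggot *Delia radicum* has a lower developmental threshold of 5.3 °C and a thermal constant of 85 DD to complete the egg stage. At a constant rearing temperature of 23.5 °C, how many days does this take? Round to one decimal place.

Daily accumulation = 23.5 − 5.3 = 18.2 DD/day.
Duration = 85 / 18.2 = 4.670 ≈ 4.7 days.

4.7 days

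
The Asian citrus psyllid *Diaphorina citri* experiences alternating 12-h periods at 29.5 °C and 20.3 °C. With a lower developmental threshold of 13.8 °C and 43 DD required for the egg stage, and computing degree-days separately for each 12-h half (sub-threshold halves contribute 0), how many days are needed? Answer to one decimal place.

3.9 days

Day half: max(0, 29.5 − 13.8) × 0.5 = 15.7 × 0.5 = 7.85 DD.
Night half: max(0, 20.3 − 13.8) × 0.5 = 6.5 × 0.5 = 3.25 DD.
Per 24 h: 11.10 DD/day.
Duration = 43 / 11.10 = 3.874 ≈ 3.9 days.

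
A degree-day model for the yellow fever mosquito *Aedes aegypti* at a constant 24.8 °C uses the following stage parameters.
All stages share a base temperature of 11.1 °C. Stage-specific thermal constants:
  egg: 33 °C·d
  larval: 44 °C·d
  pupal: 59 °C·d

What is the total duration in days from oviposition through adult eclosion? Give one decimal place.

Daily accumulation at 24.8 °C = 24.8 − 11.1 = 13.7 DD/day.
Total K = 33 + 44 + 59 = 136 DD.
Total duration = 136 / 13.7 = 9.927 ≈ 9.9 days.

9.9 days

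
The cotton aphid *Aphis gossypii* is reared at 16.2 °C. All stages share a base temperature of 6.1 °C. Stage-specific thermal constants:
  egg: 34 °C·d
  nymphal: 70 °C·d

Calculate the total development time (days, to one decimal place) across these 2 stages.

Daily accumulation at 16.2 °C = 16.2 − 6.1 = 10.1 DD/day.
Total K = 34 + 70 = 104 DD.
Total duration = 104 / 10.1 = 10.297 ≈ 10.3 days.

10.3 days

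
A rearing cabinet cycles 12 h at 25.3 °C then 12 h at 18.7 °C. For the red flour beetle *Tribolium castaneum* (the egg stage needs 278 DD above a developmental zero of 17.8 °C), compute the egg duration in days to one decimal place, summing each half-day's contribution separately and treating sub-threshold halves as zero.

66.2 days

Day half: max(0, 25.3 − 17.8) × 0.5 = 7.5 × 0.5 = 3.75 DD.
Night half: max(0, 18.7 − 17.8) × 0.5 = 0.9 × 0.5 = 0.45 DD.
Per 24 h: 4.20 DD/day.
Duration = 278 / 4.20 = 66.190 ≈ 66.2 days.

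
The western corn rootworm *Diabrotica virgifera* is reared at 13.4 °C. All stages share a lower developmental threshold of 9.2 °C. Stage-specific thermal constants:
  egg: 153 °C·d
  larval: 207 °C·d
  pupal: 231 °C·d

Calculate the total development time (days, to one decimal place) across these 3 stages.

140.7 days

Daily accumulation at 13.4 °C = 13.4 − 9.2 = 4.2 DD/day.
Total K = 153 + 207 + 231 = 591 DD.
Total duration = 591 / 4.2 = 140.714 ≈ 140.7 days.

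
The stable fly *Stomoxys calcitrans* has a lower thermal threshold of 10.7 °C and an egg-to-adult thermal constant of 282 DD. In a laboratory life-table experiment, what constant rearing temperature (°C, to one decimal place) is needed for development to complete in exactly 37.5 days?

18.2 °C

Required daily accumulation = 282 / 37.5 = 7.520 DD/day.
T = T_base + 7.520 = 10.7 + 7.520 = 18.220 ≈ 18.2 °C.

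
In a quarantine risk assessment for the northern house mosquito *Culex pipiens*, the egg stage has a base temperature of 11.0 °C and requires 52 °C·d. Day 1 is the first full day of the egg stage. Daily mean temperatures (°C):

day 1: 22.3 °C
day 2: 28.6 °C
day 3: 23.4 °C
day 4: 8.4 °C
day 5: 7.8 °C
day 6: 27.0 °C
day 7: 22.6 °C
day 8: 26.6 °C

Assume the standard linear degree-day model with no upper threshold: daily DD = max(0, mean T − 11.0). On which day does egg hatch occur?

Daily DD above 11.0 °C: 11.3, 17.6, 12.4, 0.0, 0.0, 16.0, 11.6, 15.6.
Cumulative: 11.3, 28.9, 41.3, 41.3, 41.3, 57.3, 68.9, 84.5.
The total first reaches 52 DD on day 6.

day 6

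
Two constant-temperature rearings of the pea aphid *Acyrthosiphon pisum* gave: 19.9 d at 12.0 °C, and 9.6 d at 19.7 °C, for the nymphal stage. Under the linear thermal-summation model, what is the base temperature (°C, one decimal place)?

4.8 °C

Equal thermal constants: D₁(T₁ − T_b) = D₂(T₂ − T_b).
19.9·(12.0 − T_b) = 9.6·(19.7 − T_b)
T_b = (19.9·12.0 − 9.6·19.7) / (19.9 − 9.6) = 49.68 / 10.3 = 4.823 °C ≈ 4.8 °C.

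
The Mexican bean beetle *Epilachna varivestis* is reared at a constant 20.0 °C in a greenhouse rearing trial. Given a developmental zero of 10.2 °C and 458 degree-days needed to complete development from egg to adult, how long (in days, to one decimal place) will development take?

46.7 days

Daily accumulation = 20.0 − 10.2 = 9.8 DD/day.
Duration = 458 / 9.8 = 46.735 ≈ 46.7 days.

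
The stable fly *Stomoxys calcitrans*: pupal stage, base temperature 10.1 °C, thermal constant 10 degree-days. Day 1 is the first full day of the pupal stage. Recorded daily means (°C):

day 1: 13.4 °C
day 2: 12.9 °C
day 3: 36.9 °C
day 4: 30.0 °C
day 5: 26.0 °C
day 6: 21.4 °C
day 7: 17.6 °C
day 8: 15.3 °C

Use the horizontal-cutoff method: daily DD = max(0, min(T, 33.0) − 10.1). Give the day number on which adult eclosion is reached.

Daily DD above 10.1 °C (capped at 22.9): 3.3, 2.8, 22.9, 19.9, 15.9, 11.3, 7.5, 5.2.
Cumulative: 3.3, 6.1, 29.0, 48.9, 64.8, 76.1, 83.6, 88.8.
The total first reaches 10 DD on day 3.

day 3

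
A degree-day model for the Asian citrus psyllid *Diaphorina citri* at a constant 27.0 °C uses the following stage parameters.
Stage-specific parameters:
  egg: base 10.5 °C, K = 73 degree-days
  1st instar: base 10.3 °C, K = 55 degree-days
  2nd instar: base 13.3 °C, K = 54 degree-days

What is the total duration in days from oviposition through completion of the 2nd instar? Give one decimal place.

11.7 days

egg: 73 / (27.0 − 10.5) = 73 / 16.5 = 4.424 d.
1st instar: 55 / (27.0 − 10.3) = 55 / 16.7 = 3.293 d.
2nd instar: 54 / (27.0 − 13.3) = 54 / 13.7 = 3.942 d.
Sum = 11.659 ≈ 11.7 days.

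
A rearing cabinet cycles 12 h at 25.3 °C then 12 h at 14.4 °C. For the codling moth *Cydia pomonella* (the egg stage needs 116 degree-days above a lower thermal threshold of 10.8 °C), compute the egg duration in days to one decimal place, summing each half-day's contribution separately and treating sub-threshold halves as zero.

12.8 days

Day half: max(0, 25.3 − 10.8) × 0.5 = 14.5 × 0.5 = 7.25 DD.
Night half: max(0, 14.4 − 10.8) × 0.5 = 3.6 × 0.5 = 1.80 DD.
Per 24 h: 9.05 DD/day.
Duration = 116 / 9.05 = 12.818 ≈ 12.8 days.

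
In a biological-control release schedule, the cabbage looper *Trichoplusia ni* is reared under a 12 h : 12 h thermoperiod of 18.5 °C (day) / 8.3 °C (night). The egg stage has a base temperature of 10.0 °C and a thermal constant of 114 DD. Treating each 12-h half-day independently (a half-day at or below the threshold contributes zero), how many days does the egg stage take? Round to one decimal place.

Day half: max(0, 18.5 − 10.0) × 0.5 = 8.5 × 0.5 = 4.25 DD.
Night half: max(0, 8.3 − 10.0) × 0.5 = 0.0 × 0.5 = 0.00 DD.
Per 24 h: 4.25 DD/day.
Duration = 114 / 4.25 = 26.824 ≈ 26.8 days.

26.8 days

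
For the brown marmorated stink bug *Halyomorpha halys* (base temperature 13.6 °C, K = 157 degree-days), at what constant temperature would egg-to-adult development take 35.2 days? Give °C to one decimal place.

Required daily accumulation = 157 / 35.2 = 4.460 DD/day.
T = T_base + 4.460 = 13.6 + 4.460 = 18.060 ≈ 18.1 °C.

18.1 °C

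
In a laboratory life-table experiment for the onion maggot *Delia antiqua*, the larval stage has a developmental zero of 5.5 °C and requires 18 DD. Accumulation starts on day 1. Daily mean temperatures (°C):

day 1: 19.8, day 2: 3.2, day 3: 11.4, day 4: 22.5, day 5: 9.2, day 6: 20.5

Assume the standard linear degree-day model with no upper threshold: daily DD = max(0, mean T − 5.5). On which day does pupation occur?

Daily DD above 5.5 °C: 14.3, 0.0, 5.9, 17.0, 3.7, 15.0.
Cumulative: 14.3, 14.3, 20.2, 37.2, 40.9, 55.9.
The total first reaches 18 DD on day 3.

day 3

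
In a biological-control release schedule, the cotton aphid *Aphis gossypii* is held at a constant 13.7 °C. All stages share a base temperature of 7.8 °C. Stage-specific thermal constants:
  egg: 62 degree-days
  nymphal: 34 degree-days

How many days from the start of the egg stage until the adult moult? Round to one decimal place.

16.3 days

Daily accumulation at 13.7 °C = 13.7 − 7.8 = 5.9 DD/day.
Total K = 62 + 34 = 96 DD.
Total duration = 96 / 5.9 = 16.271 ≈ 16.3 days.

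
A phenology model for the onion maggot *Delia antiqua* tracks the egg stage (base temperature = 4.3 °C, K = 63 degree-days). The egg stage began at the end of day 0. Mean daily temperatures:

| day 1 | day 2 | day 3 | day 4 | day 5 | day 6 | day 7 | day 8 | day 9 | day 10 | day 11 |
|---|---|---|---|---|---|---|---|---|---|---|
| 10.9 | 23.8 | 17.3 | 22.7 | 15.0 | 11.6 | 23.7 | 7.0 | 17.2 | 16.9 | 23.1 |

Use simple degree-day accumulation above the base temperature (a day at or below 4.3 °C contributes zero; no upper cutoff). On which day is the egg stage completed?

day 5

Daily DD above 4.3 °C: 6.6, 19.5, 13.0, 18.4, 10.7, 7.3, 19.4, 2.7, 12.9, 12.6, 18.8.
Cumulative: 6.6, 26.1, 39.1, 57.5, 68.2, 75.5, 94.9, 97.6, 110.5, 123.1, 141.9.
The total first reaches 63 DD on day 5.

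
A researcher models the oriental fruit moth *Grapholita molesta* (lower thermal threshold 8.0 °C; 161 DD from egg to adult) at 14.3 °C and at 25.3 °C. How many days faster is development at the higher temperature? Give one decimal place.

16.2 days

At 14.3 °C: 161 / (14.3 − 8.0) = 161 / 6.3 = 25.556 d.
At 25.3 °C: 161 / (25.3 − 8.0) = 161 / 17.3 = 9.306 d.
Difference = |25.556 − 9.306| = 16.249 ≈ 16.2 days.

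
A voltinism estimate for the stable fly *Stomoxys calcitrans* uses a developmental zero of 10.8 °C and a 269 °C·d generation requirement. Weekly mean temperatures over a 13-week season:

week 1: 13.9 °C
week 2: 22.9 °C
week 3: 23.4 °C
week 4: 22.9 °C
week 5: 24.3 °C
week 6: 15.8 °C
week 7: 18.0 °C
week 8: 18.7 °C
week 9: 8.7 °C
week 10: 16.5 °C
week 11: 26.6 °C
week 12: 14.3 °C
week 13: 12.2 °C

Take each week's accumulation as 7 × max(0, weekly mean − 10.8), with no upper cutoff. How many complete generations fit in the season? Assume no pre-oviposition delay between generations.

Weekly DD (7 × max(0, T̄ − 10.8)): 21.7, 84.7, 88.2, 84.7, 94.5, 35.0, 50.4, 55.3, 0.0, 39.9, 110.6, 24.5, 9.8.
Season total = 699.3 DD.
Complete generations = ⌊699.3 / 269⌋ = 2.

2 generations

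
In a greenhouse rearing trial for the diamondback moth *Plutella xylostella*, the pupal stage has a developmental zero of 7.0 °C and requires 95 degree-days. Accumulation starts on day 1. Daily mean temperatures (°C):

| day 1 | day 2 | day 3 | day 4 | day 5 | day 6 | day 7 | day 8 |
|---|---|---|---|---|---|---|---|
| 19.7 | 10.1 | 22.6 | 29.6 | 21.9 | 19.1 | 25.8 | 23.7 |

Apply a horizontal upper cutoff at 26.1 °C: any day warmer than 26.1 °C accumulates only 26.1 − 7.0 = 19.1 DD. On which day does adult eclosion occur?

Daily DD above 7.0 °C (capped at 19.1): 12.7, 3.1, 15.6, 19.1, 14.9, 12.1, 18.8, 16.7.
Cumulative: 12.7, 15.8, 31.4, 50.5, 65.4, 77.5, 96.3, 113.0.
The total first reaches 95 DD on day 7.

day 7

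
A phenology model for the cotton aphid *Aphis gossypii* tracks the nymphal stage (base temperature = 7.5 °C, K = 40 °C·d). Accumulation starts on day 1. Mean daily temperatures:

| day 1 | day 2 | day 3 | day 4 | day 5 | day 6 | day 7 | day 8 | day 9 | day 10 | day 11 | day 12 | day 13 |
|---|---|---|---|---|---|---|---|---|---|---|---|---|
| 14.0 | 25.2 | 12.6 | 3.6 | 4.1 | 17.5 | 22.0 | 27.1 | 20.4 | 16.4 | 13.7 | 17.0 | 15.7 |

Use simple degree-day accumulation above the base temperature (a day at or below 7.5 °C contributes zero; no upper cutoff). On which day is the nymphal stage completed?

Daily DD above 7.5 °C: 6.5, 17.7, 5.1, 0.0, 0.0, 10.0, 14.5, 19.6, 12.9, 8.9, 6.2, 9.5, 8.2.
Cumulative: 6.5, 24.2, 29.3, 29.3, 29.3, 39.3, 53.8, 73.4, 86.3, 95.2, 101.4, 110.9, 119.1.
The total first reaches 40 DD on day 7.

day 7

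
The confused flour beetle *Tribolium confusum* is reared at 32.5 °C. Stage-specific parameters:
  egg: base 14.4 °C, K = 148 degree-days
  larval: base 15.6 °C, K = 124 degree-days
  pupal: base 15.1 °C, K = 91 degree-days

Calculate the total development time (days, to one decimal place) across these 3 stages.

20.7 days

egg: 148 / (32.5 − 14.4) = 148 / 18.1 = 8.177 d.
larval: 124 / (32.5 − 15.6) = 124 / 16.9 = 7.337 d.
pupal: 91 / (32.5 − 15.1) = 91 / 17.4 = 5.230 d.
Sum = 20.744 ≈ 20.7 days.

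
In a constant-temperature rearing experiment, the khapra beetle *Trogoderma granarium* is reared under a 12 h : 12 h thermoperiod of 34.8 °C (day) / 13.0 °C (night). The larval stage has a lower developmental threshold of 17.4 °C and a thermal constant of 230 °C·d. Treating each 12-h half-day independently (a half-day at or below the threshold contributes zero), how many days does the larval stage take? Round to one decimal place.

26.4 days

Day half: max(0, 34.8 − 17.4) × 0.5 = 17.4 × 0.5 = 8.70 DD.
Night half: max(0, 13.0 − 17.4) × 0.5 = 0.0 × 0.5 = 0.00 DD.
Per 24 h: 8.70 DD/day.
Duration = 230 / 8.70 = 26.437 ≈ 26.4 days.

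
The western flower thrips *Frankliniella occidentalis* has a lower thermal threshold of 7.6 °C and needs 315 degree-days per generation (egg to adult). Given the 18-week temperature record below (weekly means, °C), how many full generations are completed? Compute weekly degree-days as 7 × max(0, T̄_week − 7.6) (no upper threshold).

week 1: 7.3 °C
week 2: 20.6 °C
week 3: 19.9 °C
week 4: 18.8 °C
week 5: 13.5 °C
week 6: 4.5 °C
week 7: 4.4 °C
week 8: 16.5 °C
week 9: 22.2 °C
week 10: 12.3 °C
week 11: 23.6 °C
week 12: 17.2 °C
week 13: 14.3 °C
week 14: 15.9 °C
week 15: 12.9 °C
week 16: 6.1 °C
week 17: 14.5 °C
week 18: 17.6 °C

2 generations

Weekly DD (7 × max(0, T̄ − 7.6)): 0.0, 91.0, 86.1, 78.4, 41.3, 0.0, 0.0, 62.3, 102.2, 32.9, 112.0, 67.2, 46.9, 58.1, 37.1, 0.0, 48.3, 70.0.
Season total = 933.8 DD.
Complete generations = ⌊933.8 / 315⌋ = 2.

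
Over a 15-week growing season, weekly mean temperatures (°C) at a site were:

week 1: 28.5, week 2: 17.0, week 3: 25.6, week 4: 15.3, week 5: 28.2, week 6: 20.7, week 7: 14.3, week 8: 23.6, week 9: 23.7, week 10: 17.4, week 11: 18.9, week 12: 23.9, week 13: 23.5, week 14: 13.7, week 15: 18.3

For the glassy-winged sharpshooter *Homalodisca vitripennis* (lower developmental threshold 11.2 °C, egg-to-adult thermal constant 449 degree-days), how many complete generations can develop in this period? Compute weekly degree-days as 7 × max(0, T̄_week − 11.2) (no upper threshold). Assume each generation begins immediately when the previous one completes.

2 generations

Weekly DD (7 × max(0, T̄ − 11.2)): 121.1, 40.6, 100.8, 28.7, 119.0, 66.5, 21.7, 86.8, 87.5, 43.4, 53.9, 88.9, 86.1, 17.5, 49.7.
Season total = 1012.2 DD.
Complete generations = ⌊1012.2 / 449⌋ = 2.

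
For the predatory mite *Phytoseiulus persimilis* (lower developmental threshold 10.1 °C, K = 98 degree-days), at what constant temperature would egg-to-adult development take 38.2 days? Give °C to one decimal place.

12.7 °C

Required daily accumulation = 98 / 38.2 = 2.565 DD/day.
T = T_base + 2.565 = 10.1 + 2.565 = 12.665 ≈ 12.7 °C.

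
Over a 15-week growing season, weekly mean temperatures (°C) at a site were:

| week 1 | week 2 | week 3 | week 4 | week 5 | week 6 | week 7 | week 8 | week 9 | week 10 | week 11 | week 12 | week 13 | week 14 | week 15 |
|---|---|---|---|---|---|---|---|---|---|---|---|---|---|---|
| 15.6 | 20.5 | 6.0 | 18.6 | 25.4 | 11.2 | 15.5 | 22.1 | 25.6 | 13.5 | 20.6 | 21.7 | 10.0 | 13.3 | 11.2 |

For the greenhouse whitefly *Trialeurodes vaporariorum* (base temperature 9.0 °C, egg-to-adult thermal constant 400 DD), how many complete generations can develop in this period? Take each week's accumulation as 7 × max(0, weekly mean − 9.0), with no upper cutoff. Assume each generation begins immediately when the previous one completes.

2 generations

Weekly DD (7 × max(0, T̄ − 9.0)): 46.2, 80.5, 0.0, 67.2, 114.8, 15.4, 45.5, 91.7, 116.2, 31.5, 81.2, 88.9, 7.0, 30.1, 15.4.
Season total = 831.6 DD.
Complete generations = ⌊831.6 / 400⌋ = 2.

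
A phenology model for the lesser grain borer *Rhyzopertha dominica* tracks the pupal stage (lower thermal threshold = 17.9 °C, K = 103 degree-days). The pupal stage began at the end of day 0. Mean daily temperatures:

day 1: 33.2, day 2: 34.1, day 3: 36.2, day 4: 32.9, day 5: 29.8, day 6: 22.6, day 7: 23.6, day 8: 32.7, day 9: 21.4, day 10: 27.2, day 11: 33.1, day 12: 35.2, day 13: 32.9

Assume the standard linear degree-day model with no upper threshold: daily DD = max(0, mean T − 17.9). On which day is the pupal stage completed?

Daily DD above 17.9 °C: 15.3, 16.2, 18.3, 15.0, 11.9, 4.7, 5.7, 14.8, 3.5, 9.3, 15.2, 17.3, 15.0.
Cumulative: 15.3, 31.5, 49.8, 64.8, 76.7, 81.4, 87.1, 101.9, 105.4, 114.7, 129.9, 147.2, 162.2.
The total first reaches 103 DD on day 9.

day 9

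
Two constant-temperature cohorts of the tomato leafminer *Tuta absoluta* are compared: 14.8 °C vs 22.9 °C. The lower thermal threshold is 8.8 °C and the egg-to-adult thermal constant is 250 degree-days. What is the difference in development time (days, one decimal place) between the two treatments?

23.9 days

At 14.8 °C: 250 / (14.8 − 8.8) = 250 / 6.0 = 41.667 d.
At 22.9 °C: 250 / (22.9 − 8.8) = 250 / 14.1 = 17.730 d.
Difference = |41.667 − 17.730| = 23.936 ≈ 23.9 days.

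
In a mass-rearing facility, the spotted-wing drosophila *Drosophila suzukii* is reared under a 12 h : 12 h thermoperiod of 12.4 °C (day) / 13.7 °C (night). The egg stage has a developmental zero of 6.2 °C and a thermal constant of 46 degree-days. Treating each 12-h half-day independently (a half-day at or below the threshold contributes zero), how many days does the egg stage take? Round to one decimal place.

6.7 days

Day half: max(0, 12.4 − 6.2) × 0.5 = 6.2 × 0.5 = 3.10 DD.
Night half: max(0, 13.7 − 6.2) × 0.5 = 7.5 × 0.5 = 3.75 DD.
Per 24 h: 6.85 DD/day.
Duration = 46 / 6.85 = 6.715 ≈ 6.7 days.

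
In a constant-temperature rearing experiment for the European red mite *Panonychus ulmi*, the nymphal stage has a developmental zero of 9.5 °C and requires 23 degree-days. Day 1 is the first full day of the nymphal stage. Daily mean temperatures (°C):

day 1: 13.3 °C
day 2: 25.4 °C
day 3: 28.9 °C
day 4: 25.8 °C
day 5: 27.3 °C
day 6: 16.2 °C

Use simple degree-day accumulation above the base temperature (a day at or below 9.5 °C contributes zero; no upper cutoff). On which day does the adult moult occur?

day 3

Daily DD above 9.5 °C: 3.8, 15.9, 19.4, 16.3, 17.8, 6.7.
Cumulative: 3.8, 19.7, 39.1, 55.4, 73.2, 79.9.
The total first reaches 23 DD on day 3.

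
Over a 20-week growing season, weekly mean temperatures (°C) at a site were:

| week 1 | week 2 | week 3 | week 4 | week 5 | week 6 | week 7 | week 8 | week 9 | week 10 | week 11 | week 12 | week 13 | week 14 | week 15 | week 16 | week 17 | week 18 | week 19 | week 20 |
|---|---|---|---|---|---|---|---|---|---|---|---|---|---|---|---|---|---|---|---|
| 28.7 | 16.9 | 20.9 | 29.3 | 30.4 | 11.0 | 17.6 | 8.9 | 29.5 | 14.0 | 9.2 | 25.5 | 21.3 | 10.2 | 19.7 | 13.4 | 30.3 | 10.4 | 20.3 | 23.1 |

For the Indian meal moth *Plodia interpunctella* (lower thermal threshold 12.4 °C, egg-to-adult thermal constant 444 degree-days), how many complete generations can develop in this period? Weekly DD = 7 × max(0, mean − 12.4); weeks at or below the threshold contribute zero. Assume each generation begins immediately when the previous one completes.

Weekly DD (7 × max(0, T̄ − 12.4)): 114.1, 31.5, 59.5, 118.3, 126.0, 0.0, 36.4, 0.0, 119.7, 11.2, 0.0, 91.7, 62.3, 0.0, 51.1, 7.0, 125.3, 0.0, 55.3, 74.9.
Season total = 1084.3 DD.
Complete generations = ⌊1084.3 / 444⌋ = 2.

2 generations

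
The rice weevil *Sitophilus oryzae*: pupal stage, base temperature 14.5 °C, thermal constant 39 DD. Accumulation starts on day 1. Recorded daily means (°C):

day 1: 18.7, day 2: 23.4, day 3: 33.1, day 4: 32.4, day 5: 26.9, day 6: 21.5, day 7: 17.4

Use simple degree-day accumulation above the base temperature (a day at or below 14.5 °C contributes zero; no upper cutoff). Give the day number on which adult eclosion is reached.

Daily DD above 14.5 °C: 4.2, 8.9, 18.6, 17.9, 12.4, 7.0, 2.9.
Cumulative: 4.2, 13.1, 31.7, 49.6, 62.0, 69.0, 71.9.
The total first reaches 39 DD on day 4.

day 4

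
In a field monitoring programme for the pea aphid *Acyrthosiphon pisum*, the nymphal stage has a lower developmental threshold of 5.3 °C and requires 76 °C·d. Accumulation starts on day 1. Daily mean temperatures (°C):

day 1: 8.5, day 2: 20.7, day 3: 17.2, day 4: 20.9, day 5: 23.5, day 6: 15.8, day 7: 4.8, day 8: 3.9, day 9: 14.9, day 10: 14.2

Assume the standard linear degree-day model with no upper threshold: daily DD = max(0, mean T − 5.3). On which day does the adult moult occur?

day 9

Daily DD above 5.3 °C: 3.2, 15.4, 11.9, 15.6, 18.2, 10.5, 0.0, 0.0, 9.6, 8.9.
Cumulative: 3.2, 18.6, 30.5, 46.1, 64.3, 74.8, 74.8, 74.8, 84.4, 93.3.
The total first reaches 76 DD on day 9.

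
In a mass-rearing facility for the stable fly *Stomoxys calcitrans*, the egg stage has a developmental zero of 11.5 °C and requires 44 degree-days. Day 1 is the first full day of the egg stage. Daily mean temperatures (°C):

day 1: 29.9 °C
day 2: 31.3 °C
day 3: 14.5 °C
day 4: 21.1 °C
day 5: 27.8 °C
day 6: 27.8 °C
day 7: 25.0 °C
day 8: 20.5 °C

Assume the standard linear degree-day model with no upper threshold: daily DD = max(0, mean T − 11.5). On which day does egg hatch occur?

day 4

Daily DD above 11.5 °C: 18.4, 19.8, 3.0, 9.6, 16.3, 16.3, 13.5, 9.0.
Cumulative: 18.4, 38.2, 41.2, 50.8, 67.1, 83.4, 96.9, 105.9.
The total first reaches 44 DD on day 4.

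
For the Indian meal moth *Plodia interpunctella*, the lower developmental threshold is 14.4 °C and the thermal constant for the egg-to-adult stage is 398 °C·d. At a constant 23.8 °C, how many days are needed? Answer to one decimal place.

Daily accumulation = 23.8 − 14.4 = 9.4 DD/day.
Duration = 398 / 9.4 = 42.340 ≈ 42.3 days.

42.3 days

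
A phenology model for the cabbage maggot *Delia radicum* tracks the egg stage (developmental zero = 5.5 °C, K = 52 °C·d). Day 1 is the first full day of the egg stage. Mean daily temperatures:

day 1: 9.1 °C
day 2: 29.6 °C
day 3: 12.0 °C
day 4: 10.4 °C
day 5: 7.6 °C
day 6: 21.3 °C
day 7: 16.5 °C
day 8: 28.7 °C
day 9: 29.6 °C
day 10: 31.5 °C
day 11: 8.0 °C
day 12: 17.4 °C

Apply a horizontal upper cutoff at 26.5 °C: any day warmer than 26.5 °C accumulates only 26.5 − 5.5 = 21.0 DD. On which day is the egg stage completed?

day 6

Daily DD above 5.5 °C (capped at 21.0): 3.6, 21.0, 6.5, 4.9, 2.1, 15.8, 11.0, 21.0, 21.0, 21.0, 2.5, 11.9.
Cumulative: 3.6, 24.6, 31.1, 36.0, 38.1, 53.9, 64.9, 85.9, 106.9, 127.9, 130.4, 142.3.
The total first reaches 52 DD on day 6.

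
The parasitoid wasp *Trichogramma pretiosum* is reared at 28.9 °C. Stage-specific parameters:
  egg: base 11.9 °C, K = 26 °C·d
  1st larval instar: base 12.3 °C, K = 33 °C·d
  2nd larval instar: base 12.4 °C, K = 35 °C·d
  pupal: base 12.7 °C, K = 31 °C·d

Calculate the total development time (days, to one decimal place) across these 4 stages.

egg: 26 / (28.9 − 11.9) = 26 / 17.0 = 1.529 d.
1st larval instar: 33 / (28.9 − 12.3) = 33 / 16.6 = 1.988 d.
2nd larval instar: 35 / (28.9 − 12.4) = 35 / 16.5 = 2.121 d.
pupal: 31 / (28.9 − 12.7) = 31 / 16.2 = 1.914 d.
Sum = 7.552 ≈ 7.6 days.

7.6 days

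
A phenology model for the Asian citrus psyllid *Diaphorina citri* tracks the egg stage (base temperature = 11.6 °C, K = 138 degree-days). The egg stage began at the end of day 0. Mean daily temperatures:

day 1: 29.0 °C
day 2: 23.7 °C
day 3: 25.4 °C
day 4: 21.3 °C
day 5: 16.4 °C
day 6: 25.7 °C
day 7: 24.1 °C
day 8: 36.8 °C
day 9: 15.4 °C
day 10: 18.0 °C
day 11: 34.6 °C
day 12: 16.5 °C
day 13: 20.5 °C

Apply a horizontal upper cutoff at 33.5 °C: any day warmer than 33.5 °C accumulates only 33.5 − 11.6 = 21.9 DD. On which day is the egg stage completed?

day 11

Daily DD above 11.6 °C (capped at 21.9): 17.4, 12.1, 13.8, 9.7, 4.8, 14.1, 12.5, 21.9, 3.8, 6.4, 21.9, 4.9, 8.9.
Cumulative: 17.4, 29.5, 43.3, 53.0, 57.8, 71.9, 84.4, 106.3, 110.1, 116.5, 138.4, 143.3, 152.2.
The total first reaches 138 DD on day 11.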